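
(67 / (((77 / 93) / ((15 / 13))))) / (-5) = -18693 / 1001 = -18.67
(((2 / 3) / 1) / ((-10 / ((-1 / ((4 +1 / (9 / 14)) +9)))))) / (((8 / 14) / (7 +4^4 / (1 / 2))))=4.16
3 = 3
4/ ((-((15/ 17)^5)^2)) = -13.98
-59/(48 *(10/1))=-59/480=-0.12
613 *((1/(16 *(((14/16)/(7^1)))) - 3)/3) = -3065/6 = -510.83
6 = 6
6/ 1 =6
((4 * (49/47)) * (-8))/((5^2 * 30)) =-784/17625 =-0.04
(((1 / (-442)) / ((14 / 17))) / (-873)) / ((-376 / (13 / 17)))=-1 / 156246048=-0.00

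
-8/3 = -2.67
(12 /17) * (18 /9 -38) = -432 /17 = -25.41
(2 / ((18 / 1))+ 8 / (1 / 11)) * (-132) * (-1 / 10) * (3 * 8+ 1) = 87230 / 3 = 29076.67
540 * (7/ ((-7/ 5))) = -2700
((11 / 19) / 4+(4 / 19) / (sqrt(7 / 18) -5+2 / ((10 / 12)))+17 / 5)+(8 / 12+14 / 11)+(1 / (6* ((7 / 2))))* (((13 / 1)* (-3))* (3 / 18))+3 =678547663 / 83888420 -300* sqrt(14) / 54473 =8.07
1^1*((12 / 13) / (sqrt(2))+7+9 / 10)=8.55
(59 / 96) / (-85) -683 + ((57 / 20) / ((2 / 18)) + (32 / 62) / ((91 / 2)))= -3026336323 / 4603872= -657.35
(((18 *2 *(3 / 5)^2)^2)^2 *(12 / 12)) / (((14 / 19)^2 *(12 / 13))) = 1077430728816 / 19140625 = 56290.26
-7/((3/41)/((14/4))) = -334.83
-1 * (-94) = 94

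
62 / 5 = 12.40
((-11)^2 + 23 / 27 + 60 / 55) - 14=32356 / 297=108.94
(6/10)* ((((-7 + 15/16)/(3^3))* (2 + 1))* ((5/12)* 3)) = -0.51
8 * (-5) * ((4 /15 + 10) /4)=-308 /3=-102.67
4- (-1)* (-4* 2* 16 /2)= -60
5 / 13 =0.38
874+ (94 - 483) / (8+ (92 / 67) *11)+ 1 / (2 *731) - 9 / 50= 563809853 / 657900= 856.98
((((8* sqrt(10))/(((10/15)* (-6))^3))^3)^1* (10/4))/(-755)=5* sqrt(10)/77312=0.00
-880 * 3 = -2640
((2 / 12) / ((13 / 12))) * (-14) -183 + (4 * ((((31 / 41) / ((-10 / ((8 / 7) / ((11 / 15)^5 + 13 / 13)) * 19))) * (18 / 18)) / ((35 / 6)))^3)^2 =-5441106898815829225760164232273589078856361205979680239821705171 / 29386950429832064784094335699568377890150313660567446247479089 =-185.15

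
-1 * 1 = -1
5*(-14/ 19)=-70/ 19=-3.68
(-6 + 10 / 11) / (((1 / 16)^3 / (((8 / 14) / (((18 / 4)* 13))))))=-262144 / 1287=-203.69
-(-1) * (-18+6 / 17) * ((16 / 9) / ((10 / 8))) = -25.10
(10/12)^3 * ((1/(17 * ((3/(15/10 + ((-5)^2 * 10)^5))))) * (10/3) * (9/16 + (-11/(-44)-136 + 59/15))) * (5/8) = -2261962890628474375/746496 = -3030107181590.36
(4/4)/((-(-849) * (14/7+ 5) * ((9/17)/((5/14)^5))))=53125/28766592288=0.00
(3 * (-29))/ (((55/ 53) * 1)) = -83.84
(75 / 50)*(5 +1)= 9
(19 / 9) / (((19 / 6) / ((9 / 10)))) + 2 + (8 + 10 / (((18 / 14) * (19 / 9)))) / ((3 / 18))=6907 / 95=72.71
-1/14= -0.07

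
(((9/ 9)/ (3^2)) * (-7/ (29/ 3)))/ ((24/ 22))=-77/ 1044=-0.07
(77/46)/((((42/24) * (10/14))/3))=462/115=4.02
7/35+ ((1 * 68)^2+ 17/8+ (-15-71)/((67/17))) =12340071/2680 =4604.50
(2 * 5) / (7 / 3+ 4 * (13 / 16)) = 120 / 67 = 1.79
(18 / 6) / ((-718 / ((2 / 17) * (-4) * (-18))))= -216 / 6103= -0.04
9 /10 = 0.90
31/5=6.20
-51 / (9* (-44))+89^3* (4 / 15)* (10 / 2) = 41358187 / 44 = 939958.80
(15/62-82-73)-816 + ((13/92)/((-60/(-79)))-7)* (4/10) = -416456303/427800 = -973.48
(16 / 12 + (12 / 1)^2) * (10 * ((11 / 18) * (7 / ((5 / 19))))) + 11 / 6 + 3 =1275997 / 54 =23629.57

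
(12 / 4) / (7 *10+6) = 3 / 76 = 0.04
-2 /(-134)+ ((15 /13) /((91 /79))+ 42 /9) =1351388 /237783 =5.68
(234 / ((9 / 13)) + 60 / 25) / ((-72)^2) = 851 / 12960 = 0.07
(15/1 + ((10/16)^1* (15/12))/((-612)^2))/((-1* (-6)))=179781145/71912448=2.50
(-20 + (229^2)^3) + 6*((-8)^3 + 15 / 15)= 144215816799035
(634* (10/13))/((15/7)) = 8876/39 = 227.59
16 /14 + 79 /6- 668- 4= -657.69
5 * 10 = 50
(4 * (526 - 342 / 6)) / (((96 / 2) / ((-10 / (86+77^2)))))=-469 / 7218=-0.06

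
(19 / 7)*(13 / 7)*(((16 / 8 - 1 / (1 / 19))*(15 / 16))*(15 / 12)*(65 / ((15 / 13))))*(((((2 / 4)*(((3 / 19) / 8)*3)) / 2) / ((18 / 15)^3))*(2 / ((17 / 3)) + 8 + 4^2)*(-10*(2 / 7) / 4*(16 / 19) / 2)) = 2368640625 / 6673408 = 354.94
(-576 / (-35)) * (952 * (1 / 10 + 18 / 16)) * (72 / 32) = 1079568 / 25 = 43182.72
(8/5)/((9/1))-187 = -8407/45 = -186.82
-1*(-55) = 55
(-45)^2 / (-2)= -2025 / 2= -1012.50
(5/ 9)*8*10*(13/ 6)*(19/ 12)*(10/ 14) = 61750/ 567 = 108.91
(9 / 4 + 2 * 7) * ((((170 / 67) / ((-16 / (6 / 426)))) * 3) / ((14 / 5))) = -82875 / 2131136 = -0.04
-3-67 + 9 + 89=28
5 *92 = 460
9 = 9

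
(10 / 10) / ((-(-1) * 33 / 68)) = 68 / 33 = 2.06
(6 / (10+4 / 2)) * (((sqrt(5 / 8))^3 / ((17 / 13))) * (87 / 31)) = 5655 * sqrt(10) / 33728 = 0.53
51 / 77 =0.66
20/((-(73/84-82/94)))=78960/13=6073.85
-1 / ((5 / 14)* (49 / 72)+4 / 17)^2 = -5992704 / 1371241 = -4.37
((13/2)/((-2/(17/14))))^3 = -10793861/175616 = -61.46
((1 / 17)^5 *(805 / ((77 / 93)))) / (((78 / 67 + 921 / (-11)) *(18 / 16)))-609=-157847099100251 / 259190635779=-609.00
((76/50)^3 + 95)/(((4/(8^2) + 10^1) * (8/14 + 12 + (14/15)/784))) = 591070848/759071875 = 0.78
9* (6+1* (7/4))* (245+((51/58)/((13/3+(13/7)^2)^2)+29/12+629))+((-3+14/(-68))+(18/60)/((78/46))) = 1577609360865217/25808273920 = 61128.05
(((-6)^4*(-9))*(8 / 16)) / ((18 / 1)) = -324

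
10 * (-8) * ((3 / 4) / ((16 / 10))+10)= -837.50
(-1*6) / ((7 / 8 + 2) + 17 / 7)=-1.13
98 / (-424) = -49 / 212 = -0.23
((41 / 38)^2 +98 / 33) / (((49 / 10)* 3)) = 984925 / 3502422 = 0.28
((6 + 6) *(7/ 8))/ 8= 21/ 16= 1.31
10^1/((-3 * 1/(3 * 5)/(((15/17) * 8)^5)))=-1244160000000/1419857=-876257.26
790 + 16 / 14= 5538 / 7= 791.14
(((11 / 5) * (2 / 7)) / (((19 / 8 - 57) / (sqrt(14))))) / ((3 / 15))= -176 * sqrt(14) / 3059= -0.22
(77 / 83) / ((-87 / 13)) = -1001 / 7221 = -0.14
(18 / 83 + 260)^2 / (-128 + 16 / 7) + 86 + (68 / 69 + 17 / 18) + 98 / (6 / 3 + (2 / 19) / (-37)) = -4913992494491 / 12235277340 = -401.62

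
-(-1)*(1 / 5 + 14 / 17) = 87 / 85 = 1.02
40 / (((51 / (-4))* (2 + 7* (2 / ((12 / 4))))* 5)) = -8 / 85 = -0.09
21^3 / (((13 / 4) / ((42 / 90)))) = 86436 / 65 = 1329.78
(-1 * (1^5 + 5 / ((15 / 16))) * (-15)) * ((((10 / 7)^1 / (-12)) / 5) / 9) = -95 / 378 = -0.25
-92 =-92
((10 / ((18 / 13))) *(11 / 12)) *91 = 602.45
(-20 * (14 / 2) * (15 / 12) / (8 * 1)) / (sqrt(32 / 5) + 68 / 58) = 431375 / 84528-147175 * sqrt(10) / 42264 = -5.91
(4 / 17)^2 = 16 / 289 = 0.06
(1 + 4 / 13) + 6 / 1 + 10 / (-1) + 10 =95 / 13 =7.31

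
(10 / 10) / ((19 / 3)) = 3 / 19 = 0.16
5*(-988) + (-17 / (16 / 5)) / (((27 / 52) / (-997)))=568165 / 108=5260.79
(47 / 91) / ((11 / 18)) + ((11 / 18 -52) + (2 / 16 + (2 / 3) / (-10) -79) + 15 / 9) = -46060759 / 360360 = -127.82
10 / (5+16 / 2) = 10 / 13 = 0.77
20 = 20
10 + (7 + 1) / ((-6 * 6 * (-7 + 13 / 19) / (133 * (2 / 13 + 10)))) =33647 / 585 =57.52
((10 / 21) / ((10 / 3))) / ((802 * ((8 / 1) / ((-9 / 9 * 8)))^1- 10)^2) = 1 / 4615408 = 0.00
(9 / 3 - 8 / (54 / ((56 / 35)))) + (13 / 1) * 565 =991948 / 135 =7347.76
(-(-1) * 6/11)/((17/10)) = 60/187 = 0.32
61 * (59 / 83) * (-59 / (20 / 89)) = -18898349 / 1660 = -11384.55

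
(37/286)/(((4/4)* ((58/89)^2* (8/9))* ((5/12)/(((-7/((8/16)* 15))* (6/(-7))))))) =7913079/12026300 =0.66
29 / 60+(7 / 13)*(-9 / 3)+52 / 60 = -69 / 260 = -0.27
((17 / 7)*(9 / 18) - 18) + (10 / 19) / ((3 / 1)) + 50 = 26645 / 798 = 33.39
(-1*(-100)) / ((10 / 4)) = 40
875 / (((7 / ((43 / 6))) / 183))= 163937.50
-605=-605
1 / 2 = 0.50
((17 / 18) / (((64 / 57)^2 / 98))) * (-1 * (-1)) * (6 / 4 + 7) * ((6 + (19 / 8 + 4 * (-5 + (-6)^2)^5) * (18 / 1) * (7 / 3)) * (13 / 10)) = 255712656775724967 / 65536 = 3901865490352.25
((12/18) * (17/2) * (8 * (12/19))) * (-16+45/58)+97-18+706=192359/551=349.11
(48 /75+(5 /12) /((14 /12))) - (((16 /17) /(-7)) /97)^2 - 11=-66639471707 /6662042450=-10.00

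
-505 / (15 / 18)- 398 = -1004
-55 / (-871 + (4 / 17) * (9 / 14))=595 / 9421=0.06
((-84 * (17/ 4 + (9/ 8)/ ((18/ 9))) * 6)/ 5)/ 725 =-4851/ 7250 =-0.67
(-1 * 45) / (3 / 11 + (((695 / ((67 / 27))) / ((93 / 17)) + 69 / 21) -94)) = 7196805 / 6276433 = 1.15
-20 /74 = -10 /37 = -0.27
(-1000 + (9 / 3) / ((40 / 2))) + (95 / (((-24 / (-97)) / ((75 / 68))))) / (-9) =-25628203 / 24480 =-1046.90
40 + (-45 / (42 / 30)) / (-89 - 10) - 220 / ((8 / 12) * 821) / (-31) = 79050765 / 1959727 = 40.34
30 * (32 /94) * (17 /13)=8160 /611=13.36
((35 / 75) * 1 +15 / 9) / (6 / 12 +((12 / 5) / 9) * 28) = 64 / 239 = 0.27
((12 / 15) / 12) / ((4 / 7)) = 7 / 60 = 0.12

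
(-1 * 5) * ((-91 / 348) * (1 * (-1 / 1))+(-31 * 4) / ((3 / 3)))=215305 / 348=618.69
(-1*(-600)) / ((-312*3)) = -0.64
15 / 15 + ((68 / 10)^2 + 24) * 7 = 12317 / 25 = 492.68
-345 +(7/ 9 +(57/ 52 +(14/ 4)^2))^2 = -7967795/ 54756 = -145.51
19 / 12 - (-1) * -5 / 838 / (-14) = 27871 / 17598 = 1.58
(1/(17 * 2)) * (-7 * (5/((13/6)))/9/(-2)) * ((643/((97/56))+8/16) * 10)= 98.12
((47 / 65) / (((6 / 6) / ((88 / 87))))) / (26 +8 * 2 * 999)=2068 / 45268275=0.00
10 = 10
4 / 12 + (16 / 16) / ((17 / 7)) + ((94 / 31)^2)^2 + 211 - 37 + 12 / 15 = 61249592524 / 235497855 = 260.09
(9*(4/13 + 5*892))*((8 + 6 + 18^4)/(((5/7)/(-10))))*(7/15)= -357959121408/13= -27535317031.38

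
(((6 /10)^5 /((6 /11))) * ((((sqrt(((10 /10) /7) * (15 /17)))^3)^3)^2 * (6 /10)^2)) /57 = 1315316475 /181847045398730037802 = 0.00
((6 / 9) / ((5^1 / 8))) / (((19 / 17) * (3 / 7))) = 1904 / 855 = 2.23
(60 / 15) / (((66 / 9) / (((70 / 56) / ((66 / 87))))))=435 / 484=0.90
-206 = -206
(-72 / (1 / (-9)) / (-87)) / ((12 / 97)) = -1746 / 29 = -60.21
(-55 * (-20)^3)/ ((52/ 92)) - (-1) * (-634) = 10111758/ 13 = 777827.54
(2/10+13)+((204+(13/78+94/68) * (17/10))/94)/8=303991/22560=13.47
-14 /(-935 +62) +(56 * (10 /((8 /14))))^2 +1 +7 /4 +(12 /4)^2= 3353757887 /3492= 960411.77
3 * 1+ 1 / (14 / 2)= 22 / 7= 3.14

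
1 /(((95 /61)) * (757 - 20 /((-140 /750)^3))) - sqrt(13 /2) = 41846 /249724315 - sqrt(26) /2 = -2.55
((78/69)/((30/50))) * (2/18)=130/621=0.21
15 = 15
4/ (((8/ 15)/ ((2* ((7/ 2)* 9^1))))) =945/ 2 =472.50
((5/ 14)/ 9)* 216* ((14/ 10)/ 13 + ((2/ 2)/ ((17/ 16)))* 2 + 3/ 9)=30808/ 1547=19.91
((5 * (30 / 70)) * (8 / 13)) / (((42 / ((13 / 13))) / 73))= 1460 / 637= 2.29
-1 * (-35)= 35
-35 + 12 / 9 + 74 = 121 / 3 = 40.33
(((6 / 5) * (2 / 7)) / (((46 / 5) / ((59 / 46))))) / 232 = 177 / 859096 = 0.00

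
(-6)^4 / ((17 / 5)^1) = 6480 / 17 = 381.18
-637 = -637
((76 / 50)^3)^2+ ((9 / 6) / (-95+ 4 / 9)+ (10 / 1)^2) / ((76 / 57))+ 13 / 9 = 1327839365604823 / 14958984375000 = 88.77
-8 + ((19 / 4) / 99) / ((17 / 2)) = -26909 / 3366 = -7.99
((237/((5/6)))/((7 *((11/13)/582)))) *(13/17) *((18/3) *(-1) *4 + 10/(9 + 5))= -22798007388/45815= -497610.11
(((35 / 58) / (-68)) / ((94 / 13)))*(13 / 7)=-845 / 370736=-0.00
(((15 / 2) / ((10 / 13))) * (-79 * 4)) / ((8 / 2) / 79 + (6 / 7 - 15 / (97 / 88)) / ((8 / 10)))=330535842 / 1704523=193.92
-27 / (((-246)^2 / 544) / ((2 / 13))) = -816 / 21853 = -0.04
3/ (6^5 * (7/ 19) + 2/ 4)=114/ 108883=0.00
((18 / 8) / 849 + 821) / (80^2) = 37175 / 289792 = 0.13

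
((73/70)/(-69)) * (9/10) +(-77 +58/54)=-75.94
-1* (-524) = 524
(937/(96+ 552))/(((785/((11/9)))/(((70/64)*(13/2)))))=937937/58599936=0.02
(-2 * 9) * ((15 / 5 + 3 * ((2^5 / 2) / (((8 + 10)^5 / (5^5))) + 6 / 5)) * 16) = -21035248 / 10935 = -1923.66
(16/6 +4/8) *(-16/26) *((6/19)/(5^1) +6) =-768/65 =-11.82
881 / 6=146.83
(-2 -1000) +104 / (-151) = -151406 / 151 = -1002.69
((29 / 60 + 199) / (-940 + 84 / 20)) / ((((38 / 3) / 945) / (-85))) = 961409925 / 711208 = 1351.80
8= 8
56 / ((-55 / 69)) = -3864 / 55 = -70.25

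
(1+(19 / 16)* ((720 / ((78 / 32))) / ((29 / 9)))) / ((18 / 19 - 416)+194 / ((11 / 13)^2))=-95217683 / 124889544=-0.76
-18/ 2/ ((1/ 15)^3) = -30375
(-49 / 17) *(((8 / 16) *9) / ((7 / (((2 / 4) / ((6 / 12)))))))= -63 / 34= -1.85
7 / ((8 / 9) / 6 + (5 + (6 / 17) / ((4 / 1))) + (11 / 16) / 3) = 51408 / 40139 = 1.28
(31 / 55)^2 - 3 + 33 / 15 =-1459 / 3025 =-0.48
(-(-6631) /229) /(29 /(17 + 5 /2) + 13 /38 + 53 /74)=181802127 /15981910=11.38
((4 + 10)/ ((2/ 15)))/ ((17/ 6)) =630/ 17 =37.06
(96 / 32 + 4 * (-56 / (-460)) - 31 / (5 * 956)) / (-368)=-382643 / 40457920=-0.01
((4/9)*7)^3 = 21952/729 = 30.11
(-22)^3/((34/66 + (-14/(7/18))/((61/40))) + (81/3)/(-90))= 214344240/470869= 455.21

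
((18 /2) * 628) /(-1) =-5652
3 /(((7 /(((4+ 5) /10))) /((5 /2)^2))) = 135 /56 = 2.41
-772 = -772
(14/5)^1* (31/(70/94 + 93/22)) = 448756/25705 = 17.46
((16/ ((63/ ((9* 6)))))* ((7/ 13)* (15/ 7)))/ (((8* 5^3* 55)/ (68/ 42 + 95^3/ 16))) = 54016257/ 3503500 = 15.42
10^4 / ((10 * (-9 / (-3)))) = 333.33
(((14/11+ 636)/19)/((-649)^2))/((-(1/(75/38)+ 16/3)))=-87625/6426263657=-0.00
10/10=1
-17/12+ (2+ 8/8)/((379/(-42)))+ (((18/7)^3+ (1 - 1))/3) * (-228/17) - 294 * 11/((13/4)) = -369863464801/344752044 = -1072.84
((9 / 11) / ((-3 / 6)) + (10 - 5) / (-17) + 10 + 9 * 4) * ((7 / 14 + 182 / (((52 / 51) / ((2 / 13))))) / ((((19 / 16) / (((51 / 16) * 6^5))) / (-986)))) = -25359992016.83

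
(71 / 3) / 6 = 71 / 18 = 3.94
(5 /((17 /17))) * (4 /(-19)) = -20 /19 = -1.05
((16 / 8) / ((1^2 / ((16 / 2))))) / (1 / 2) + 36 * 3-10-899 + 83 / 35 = -26832 / 35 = -766.63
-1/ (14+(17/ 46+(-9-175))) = 46/ 7803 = 0.01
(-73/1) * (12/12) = -73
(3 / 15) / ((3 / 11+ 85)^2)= 0.00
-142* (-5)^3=17750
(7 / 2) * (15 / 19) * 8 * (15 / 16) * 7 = 11025 / 76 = 145.07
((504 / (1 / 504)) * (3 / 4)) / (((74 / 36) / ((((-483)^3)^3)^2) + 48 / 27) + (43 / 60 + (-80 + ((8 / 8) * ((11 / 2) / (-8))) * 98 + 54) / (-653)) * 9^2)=91661375865631352711902380313029172920404134079081772128640 / 34357755222674343485977072681102822711593226204816159381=2667.85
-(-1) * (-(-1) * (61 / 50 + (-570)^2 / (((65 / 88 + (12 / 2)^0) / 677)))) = 107534681037 / 850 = 126511389.46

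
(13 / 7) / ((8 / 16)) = 26 / 7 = 3.71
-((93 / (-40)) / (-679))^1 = -93 / 27160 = -0.00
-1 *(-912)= 912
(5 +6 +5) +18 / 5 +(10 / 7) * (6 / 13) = 9218 / 455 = 20.26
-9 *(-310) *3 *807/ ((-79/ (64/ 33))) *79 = -13099810.91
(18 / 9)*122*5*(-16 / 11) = -19520 / 11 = -1774.55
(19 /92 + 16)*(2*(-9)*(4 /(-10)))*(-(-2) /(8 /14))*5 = 93933 /46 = 2042.02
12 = 12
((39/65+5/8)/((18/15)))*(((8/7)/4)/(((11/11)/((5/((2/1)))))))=35/48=0.73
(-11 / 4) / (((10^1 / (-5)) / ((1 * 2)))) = 11 / 4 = 2.75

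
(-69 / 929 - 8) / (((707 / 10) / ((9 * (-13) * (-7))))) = -8776170 / 93829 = -93.53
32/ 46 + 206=4754/ 23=206.70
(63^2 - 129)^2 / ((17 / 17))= 14745600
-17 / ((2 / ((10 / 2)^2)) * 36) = -5.90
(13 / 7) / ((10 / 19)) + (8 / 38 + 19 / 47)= 259001 / 62510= 4.14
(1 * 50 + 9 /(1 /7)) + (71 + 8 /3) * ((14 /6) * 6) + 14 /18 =10306 /9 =1145.11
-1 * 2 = -2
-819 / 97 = -8.44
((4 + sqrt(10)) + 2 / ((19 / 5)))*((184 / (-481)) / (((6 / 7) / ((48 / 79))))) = -886144 / 721981 - 10304*sqrt(10) / 37999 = -2.08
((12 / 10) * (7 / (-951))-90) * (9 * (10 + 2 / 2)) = -14123736 / 1585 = -8910.87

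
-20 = -20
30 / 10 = 3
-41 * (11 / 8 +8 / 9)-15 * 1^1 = -107.82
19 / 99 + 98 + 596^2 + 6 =35176699 / 99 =355320.19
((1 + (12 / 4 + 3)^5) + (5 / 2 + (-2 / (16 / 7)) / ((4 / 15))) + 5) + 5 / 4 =249039 / 32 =7782.47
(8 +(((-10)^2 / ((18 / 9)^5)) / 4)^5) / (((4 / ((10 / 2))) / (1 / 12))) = 0.86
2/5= 0.40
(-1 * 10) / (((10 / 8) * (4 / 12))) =-24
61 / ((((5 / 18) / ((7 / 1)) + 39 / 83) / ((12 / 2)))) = 3827628 / 5329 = 718.26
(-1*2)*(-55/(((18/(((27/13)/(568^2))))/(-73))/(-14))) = 84315/2097056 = 0.04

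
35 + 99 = 134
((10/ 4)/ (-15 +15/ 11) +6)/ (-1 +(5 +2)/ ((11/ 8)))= 3839/ 2700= 1.42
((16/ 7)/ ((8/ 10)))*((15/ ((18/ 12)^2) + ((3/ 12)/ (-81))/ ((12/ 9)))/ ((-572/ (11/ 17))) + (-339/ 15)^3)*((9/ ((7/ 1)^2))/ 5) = -551025409411/ 454818000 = -1211.53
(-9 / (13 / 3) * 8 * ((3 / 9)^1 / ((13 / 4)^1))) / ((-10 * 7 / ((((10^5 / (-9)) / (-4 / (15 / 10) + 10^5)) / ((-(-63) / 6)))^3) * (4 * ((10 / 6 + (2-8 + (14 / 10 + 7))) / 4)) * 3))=-250000000000000 / 105718934579068047107871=-0.00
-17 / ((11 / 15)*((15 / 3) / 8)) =-37.09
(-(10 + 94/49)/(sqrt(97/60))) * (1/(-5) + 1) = -4672 * sqrt(1455)/23765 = -7.50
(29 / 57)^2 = 841 / 3249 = 0.26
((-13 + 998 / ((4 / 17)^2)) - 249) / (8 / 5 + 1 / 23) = 16343225 / 1512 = 10809.01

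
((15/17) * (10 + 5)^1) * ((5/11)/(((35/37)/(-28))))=-33300/187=-178.07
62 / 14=31 / 7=4.43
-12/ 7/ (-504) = 1/ 294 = 0.00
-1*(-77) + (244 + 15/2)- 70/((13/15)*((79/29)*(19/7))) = 12393741/39026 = 317.58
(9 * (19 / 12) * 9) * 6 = 1539 / 2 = 769.50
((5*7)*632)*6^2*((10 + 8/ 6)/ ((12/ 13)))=9777040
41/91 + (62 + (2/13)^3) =960483/15379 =62.45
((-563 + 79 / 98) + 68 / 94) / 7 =-2586133 / 32242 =-80.21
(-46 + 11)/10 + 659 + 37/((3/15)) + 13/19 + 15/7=224325/266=843.33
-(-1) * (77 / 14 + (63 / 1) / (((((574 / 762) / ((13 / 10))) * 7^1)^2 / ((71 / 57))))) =11250652867 / 1095507700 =10.27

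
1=1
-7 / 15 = -0.47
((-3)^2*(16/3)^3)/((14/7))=2048/3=682.67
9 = 9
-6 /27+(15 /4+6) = 343 /36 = 9.53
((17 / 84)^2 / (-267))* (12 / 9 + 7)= -7225 / 5651856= -0.00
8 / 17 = 0.47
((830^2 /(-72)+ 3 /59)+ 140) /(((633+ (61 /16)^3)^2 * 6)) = -41995640766464 /12665918185840593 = -0.00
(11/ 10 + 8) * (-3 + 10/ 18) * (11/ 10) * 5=-11011/ 90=-122.34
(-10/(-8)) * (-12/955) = -0.02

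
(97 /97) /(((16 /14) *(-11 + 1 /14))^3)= -117649 /229220928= -0.00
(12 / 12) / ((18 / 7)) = 7 / 18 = 0.39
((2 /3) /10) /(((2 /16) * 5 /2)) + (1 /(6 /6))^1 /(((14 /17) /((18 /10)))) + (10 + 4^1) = 17219 /1050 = 16.40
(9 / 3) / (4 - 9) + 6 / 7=0.26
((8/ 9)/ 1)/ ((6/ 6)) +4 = 44/ 9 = 4.89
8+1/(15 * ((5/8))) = 608/75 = 8.11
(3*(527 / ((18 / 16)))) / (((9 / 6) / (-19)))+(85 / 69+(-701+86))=-3811834 / 207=-18414.66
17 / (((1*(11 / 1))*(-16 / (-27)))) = 459 / 176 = 2.61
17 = 17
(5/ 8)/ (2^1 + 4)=5/ 48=0.10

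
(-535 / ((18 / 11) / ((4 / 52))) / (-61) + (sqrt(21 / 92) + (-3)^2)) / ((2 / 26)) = 13 * sqrt(483) / 46 + 134351 / 1098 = 128.57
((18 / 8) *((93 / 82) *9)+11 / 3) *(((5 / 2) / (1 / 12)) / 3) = 131035 / 492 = 266.33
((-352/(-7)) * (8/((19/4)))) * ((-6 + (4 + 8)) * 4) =270336/133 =2032.60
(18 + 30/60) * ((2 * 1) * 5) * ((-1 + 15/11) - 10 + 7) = -5365/11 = -487.73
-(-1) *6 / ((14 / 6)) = 18 / 7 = 2.57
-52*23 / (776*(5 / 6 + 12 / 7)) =-6279 / 10379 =-0.60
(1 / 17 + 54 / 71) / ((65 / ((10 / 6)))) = 989 / 47073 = 0.02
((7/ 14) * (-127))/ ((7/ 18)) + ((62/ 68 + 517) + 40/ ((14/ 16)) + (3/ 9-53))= 248239/ 714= 347.67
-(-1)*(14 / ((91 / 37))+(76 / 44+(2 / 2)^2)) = 1204 / 143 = 8.42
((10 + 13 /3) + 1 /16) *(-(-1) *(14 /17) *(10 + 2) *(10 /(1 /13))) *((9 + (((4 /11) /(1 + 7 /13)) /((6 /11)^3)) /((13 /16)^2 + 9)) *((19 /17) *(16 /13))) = 4492264223888 /19296819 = 232798.17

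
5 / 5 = 1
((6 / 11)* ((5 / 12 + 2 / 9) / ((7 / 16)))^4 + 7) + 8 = 1009691447 / 57760857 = 17.48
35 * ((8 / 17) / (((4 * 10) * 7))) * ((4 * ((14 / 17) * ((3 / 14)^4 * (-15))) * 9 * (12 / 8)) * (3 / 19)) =-98415 / 7533652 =-0.01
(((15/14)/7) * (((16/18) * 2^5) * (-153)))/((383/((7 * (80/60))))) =-43520/2681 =-16.23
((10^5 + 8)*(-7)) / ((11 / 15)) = -10500840 / 11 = -954621.82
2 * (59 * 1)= 118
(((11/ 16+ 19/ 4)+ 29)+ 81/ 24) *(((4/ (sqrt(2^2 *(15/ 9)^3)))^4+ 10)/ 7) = 10158797/ 175000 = 58.05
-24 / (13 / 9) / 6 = -36 / 13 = -2.77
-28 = -28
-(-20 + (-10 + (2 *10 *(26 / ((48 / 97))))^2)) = -39751945 / 36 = -1104220.69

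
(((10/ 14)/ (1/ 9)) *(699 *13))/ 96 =136305/ 224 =608.50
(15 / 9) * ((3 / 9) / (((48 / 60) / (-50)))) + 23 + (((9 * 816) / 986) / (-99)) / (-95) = -6393923 / 545490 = -11.72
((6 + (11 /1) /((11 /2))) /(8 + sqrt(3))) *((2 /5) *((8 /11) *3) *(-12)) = -36864 /3355 + 4608 *sqrt(3) /3355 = -8.61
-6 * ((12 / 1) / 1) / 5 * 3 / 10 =-108 / 25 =-4.32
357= 357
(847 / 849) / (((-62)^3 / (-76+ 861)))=-664895 / 202340472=-0.00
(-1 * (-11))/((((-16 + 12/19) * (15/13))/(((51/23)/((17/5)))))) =-2717/6716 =-0.40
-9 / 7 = -1.29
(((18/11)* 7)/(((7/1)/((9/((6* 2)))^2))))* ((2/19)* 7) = 567/836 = 0.68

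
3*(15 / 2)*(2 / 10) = 4.50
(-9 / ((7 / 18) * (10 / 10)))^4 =286858.62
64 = 64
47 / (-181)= -47 / 181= -0.26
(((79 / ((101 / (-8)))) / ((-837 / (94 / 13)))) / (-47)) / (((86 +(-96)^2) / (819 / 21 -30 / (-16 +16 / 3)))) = -17617 / 3407573754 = -0.00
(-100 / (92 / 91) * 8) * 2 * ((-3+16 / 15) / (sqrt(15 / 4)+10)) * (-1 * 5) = -1206400 / 759+60320 * sqrt(15) / 759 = -1281.66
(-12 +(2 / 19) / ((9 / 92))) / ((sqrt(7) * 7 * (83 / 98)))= -3736 * sqrt(7) / 14193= -0.70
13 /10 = 1.30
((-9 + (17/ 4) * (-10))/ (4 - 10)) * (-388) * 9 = -29973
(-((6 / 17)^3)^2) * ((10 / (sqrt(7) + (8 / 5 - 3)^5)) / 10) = 75937500000 * sqrt(7) / 861372780445051 + 58344300000 / 123053254349293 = 0.00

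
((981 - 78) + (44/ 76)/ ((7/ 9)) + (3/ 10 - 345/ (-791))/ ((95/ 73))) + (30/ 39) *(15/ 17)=150291892659/ 166070450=904.99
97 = 97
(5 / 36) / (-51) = -5 / 1836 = -0.00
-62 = -62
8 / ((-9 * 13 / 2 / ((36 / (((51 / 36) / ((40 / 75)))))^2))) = -2359296 / 93925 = -25.12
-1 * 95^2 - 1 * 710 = -9735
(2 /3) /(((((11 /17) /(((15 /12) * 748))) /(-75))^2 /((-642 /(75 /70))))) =-4691792175000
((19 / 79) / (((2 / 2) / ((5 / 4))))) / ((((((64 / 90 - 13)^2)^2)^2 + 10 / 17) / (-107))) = -2905737743126953125 / 46982600878444992857662292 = -0.00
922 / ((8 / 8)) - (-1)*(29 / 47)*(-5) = 43189 / 47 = 918.91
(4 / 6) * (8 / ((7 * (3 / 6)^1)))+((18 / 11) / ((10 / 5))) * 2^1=730 / 231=3.16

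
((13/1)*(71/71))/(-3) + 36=95/3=31.67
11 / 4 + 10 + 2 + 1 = 63 / 4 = 15.75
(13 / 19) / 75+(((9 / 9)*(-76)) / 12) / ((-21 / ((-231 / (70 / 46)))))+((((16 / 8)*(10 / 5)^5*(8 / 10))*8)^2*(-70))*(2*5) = -1171469563774 / 9975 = -117440557.77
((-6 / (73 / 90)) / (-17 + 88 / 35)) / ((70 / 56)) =5040 / 12337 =0.41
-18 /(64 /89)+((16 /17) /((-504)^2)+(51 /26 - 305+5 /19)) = -174821393983 /533306592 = -327.81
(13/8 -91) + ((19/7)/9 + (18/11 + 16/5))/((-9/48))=-9711209/83160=-116.78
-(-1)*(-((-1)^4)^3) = -1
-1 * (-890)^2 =-792100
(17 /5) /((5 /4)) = 2.72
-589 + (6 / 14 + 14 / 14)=-4113 / 7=-587.57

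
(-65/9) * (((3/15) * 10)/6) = -65/27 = -2.41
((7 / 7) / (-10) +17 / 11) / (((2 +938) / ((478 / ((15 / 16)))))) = 50668 / 64625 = 0.78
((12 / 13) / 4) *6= 18 / 13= 1.38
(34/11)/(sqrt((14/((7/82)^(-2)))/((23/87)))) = 1394 * sqrt(28014)/46893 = 4.98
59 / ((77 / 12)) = 708 / 77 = 9.19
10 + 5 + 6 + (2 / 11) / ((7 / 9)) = 1635 / 77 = 21.23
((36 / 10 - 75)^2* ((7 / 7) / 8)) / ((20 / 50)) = 1593.11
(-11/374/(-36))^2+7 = 10487233/1498176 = 7.00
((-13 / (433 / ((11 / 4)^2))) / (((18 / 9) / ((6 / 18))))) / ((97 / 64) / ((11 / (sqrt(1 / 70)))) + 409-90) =-544017393920 / 4585998140809389 + 3356782 * sqrt(70) / 4585998140809389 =-0.00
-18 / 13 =-1.38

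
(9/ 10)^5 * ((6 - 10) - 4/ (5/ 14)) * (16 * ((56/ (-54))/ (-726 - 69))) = -0.19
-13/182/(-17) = 1/238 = 0.00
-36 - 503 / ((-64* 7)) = -15625 / 448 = -34.88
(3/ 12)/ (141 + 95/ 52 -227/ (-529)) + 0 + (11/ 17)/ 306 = 79121711/ 20499453774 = 0.00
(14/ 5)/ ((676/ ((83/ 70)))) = 83/ 16900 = 0.00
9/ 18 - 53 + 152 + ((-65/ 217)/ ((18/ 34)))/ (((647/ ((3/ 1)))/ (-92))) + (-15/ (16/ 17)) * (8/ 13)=492437282/ 5475561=89.93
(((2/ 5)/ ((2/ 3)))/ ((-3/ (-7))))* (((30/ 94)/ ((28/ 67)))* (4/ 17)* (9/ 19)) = 1809/ 15181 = 0.12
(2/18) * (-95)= -95/9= -10.56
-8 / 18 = -4 / 9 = -0.44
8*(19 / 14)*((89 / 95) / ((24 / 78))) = 1157 / 35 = 33.06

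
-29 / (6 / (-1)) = 29 / 6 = 4.83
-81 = -81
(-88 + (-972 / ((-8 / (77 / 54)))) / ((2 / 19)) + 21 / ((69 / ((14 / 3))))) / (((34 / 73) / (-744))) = -2490836.64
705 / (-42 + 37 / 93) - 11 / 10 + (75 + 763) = 31724011 / 38690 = 819.95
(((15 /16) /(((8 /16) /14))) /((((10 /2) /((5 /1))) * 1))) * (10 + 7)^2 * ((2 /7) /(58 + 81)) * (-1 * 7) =-30345 /278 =-109.15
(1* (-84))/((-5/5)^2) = -84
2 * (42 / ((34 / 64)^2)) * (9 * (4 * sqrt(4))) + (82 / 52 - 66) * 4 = 79542826 / 3757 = 21171.90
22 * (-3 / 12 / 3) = -11 / 6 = -1.83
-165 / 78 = -55 / 26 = -2.12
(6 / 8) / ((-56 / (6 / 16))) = -9 / 1792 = -0.01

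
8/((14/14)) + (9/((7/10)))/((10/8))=128/7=18.29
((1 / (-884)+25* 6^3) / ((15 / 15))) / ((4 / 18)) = 42962391 / 1768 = 24299.99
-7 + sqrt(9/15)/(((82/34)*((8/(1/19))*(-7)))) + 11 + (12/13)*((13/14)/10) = 143/35 - 17*sqrt(15)/218120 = 4.09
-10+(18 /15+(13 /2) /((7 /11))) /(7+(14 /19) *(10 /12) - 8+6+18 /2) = -31621 /3430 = -9.22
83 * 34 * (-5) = -14110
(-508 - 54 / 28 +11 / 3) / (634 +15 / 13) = -276419 / 346794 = -0.80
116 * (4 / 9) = 464 / 9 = 51.56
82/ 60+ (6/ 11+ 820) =271231/ 330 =821.91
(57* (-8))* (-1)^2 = -456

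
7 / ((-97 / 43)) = -301 / 97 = -3.10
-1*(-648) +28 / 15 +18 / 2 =9883 / 15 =658.87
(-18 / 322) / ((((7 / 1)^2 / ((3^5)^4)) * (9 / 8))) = -27894275208 / 7889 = -3535844.24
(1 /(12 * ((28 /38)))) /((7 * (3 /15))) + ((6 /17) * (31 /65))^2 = 156682271 /1435925400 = 0.11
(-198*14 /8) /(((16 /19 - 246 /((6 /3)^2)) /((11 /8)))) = 7.85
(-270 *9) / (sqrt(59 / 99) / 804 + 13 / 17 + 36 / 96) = -204882181455600 / 96092700271 + 6775500960 *sqrt(649) / 96092700271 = -2130.33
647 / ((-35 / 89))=-57583 / 35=-1645.23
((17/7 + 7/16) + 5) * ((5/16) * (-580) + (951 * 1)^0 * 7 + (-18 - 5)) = -695109/448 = -1551.58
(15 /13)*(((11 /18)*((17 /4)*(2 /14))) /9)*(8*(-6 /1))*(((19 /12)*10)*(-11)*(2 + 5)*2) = 1954150 /351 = 5567.38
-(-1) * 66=66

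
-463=-463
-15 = -15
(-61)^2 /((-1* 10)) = -3721 /10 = -372.10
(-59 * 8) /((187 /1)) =-472 /187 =-2.52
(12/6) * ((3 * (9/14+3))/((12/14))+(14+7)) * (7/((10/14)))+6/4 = 663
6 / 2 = 3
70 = 70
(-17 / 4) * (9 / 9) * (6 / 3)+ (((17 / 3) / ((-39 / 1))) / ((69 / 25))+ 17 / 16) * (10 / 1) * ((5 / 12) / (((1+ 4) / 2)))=-2641579 / 387504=-6.82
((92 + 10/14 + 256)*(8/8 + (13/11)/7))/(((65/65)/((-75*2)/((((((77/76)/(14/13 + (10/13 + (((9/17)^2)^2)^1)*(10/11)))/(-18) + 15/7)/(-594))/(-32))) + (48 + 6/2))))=-132359216977465511199030/240600280238857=-550120793.07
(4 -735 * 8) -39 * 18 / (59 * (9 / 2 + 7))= -7975136 / 1357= -5877.03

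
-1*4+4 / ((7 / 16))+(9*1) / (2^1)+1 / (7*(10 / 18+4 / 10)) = 5895 / 602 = 9.79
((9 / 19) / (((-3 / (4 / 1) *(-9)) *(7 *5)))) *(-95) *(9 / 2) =-6 / 7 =-0.86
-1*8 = -8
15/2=7.50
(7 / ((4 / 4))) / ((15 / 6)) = 14 / 5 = 2.80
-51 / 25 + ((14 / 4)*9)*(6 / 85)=78 / 425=0.18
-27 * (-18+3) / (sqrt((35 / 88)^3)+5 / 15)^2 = 2651253060487680 / 87377586409- 91807362662400 * sqrt(770) / 87377586409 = 1186.83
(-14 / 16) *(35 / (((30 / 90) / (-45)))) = 33075 / 8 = 4134.38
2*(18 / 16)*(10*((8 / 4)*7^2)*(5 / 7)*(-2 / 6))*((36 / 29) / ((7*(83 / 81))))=-218700 / 2407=-90.86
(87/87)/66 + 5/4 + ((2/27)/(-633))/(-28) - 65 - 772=-4399331621/5264028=-835.73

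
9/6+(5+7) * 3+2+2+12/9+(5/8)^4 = 528211/12288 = 42.99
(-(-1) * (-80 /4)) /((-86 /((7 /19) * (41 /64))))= 1435 /26144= 0.05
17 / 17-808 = -807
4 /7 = 0.57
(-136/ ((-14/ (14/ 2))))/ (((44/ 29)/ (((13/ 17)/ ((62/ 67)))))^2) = 638017081/ 31628432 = 20.17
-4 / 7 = -0.57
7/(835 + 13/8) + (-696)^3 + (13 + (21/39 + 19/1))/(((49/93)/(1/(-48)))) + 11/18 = -68996842153036783/204645168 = -337153536.67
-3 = -3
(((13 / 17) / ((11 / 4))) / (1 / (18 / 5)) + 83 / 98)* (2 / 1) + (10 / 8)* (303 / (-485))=2.92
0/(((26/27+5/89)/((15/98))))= 0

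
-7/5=-1.40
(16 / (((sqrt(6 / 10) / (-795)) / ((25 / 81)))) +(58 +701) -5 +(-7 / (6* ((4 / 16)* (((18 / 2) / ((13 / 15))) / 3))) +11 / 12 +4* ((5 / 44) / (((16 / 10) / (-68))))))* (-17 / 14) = -74144599 / 83160 +901000* sqrt(15) / 567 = 5262.83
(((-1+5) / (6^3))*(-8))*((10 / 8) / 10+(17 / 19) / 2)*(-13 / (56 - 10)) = 377 / 15732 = 0.02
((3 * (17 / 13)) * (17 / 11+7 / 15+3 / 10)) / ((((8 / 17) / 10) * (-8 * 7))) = -31501 / 9152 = -3.44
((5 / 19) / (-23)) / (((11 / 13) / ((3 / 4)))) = -195 / 19228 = -0.01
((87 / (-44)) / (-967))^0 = 1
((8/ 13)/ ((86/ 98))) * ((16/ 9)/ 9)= 6272/ 45279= 0.14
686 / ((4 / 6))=1029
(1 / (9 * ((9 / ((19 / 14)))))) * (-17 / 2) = -0.14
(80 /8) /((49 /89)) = 890 /49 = 18.16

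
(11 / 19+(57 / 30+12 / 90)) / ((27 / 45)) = 1489 / 342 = 4.35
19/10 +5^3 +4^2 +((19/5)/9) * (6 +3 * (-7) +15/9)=37063/270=137.27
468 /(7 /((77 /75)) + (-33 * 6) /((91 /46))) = -5.02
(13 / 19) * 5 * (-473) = -30745 / 19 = -1618.16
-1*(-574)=574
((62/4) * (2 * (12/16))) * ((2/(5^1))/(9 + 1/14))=651/635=1.03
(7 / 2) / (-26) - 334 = -17375 / 52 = -334.13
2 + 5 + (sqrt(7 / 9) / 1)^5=49* sqrt(7) / 243 + 7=7.53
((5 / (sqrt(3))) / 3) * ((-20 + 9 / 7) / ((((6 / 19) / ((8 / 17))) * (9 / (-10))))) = 497800 * sqrt(3) / 28917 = 29.82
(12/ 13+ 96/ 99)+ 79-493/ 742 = 25538129/ 318318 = 80.23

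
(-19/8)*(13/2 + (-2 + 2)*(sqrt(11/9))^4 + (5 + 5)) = -627/16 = -39.19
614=614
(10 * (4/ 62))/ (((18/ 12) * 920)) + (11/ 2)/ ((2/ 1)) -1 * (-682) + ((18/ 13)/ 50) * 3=1904316637/ 2780700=684.83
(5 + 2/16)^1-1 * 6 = -7/8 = -0.88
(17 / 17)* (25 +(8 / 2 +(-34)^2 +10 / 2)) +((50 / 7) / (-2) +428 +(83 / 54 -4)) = 609323 / 378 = 1611.97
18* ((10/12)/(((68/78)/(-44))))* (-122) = 92361.18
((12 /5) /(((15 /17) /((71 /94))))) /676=1207 /397150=0.00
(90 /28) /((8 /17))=765 /112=6.83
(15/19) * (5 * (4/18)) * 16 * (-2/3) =-1600/171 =-9.36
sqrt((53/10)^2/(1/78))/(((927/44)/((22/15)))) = 25652*sqrt(78)/69525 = 3.26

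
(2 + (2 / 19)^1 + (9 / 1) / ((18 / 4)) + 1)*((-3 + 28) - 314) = -28033 / 19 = -1475.42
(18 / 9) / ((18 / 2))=2 / 9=0.22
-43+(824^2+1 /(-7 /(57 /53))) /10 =251740509 /3710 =67854.58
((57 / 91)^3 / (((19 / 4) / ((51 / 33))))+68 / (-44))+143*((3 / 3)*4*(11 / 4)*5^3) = 1629867728714 / 8289281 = 196623.53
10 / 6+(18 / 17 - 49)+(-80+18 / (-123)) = -264346 / 2091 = -126.42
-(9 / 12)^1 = -3 / 4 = -0.75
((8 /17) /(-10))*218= -872 /85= -10.26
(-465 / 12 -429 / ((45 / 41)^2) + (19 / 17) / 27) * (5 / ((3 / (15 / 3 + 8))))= -26177333 / 3060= -8554.68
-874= -874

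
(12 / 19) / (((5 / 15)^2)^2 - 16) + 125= 3074653 / 24605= 124.96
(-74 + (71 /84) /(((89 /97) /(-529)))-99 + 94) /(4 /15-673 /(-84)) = -18265 /267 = -68.41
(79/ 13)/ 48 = 79/ 624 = 0.13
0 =0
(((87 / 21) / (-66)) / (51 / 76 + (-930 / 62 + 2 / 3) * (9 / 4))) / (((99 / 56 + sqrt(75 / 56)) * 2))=551 / 560100 - 551 * sqrt(42) / 5544990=0.00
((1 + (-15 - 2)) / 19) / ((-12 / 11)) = 44 / 57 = 0.77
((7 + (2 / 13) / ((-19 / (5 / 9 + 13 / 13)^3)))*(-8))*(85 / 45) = -170673608 / 1620567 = -105.32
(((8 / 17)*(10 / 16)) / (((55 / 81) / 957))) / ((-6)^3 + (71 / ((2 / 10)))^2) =7047 / 2138753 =0.00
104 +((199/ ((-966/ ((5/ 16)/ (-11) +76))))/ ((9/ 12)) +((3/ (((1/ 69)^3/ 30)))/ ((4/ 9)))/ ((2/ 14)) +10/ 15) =19792480276589/ 42504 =465661591.30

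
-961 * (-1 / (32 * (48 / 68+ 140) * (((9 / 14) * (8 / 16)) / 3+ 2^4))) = 114359 / 8630336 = 0.01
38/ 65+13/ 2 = 921/ 130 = 7.08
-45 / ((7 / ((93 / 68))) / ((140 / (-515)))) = 2.39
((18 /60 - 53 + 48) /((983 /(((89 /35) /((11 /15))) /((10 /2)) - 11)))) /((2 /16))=745984 /1892275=0.39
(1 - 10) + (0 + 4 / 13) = -113 / 13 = -8.69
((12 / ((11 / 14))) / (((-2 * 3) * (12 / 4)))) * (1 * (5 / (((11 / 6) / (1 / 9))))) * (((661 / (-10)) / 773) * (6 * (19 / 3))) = 703304 / 841797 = 0.84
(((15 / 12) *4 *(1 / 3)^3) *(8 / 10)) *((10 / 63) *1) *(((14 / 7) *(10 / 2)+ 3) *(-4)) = -2080 / 1701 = -1.22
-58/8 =-29/4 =-7.25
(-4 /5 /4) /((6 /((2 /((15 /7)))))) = -7 /225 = -0.03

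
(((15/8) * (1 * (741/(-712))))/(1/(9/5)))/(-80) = 20007/455680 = 0.04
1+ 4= 5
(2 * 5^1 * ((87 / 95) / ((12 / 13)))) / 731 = 0.01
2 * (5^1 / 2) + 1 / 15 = 76 / 15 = 5.07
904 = 904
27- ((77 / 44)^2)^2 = 17.62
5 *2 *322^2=1036840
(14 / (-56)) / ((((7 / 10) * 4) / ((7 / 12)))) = -5 / 96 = -0.05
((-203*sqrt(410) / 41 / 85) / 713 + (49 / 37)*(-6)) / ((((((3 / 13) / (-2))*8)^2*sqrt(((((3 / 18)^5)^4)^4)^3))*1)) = -824179084295877946839701929477827501764520953028101538365996889745677703621606488109425931321344 / 37 - 569076034394772868055984665591833275027883515186070109824140709586301271548252098932698857340928*sqrt(410) / 2484805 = -22279747736774516134595350000000000000000000000000000000000000000000000000000000000000000000000.00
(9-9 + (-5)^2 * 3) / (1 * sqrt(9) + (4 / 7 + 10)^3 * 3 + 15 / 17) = 145775 / 6896354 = 0.02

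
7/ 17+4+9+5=18.41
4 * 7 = 28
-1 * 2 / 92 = -0.02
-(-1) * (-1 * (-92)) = 92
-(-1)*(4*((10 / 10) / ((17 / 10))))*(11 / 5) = 88 / 17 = 5.18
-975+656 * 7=3617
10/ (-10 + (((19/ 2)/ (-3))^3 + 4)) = -0.26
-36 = -36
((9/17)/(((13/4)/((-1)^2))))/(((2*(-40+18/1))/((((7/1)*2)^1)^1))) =-126/2431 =-0.05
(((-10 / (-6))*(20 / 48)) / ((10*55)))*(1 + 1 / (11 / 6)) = 17 / 8712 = 0.00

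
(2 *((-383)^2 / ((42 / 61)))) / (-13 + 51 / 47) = -420557363 / 11760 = -35761.68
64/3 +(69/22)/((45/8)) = 1204/55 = 21.89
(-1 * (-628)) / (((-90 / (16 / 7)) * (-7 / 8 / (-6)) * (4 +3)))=-80384 / 5145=-15.62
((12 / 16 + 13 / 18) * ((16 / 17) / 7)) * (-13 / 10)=-1378 / 5355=-0.26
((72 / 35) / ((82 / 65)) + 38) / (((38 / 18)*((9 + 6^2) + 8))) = 102366 / 289009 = 0.35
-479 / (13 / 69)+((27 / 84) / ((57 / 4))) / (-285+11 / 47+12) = -56353939893 / 22165780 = -2542.38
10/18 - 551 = -4954/9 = -550.44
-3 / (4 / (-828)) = 621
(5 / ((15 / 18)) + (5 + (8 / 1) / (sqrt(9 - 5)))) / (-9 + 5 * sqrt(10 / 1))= 135 / 169 + 75 * sqrt(10) / 169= 2.20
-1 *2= -2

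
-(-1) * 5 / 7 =5 / 7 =0.71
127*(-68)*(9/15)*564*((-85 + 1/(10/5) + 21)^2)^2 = -237578914405737/5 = -47515782881147.40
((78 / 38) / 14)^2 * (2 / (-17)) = -0.00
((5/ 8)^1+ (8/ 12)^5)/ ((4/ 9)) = 1471/ 864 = 1.70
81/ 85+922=78451/ 85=922.95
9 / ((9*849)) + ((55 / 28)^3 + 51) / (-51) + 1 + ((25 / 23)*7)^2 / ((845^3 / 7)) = -119270330761769861 / 808996218380016576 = -0.15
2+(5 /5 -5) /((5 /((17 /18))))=56 /45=1.24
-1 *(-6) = 6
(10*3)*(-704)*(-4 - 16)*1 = 422400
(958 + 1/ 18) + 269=22087/ 18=1227.06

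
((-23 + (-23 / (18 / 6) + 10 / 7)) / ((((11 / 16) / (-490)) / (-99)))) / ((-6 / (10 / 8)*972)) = 107450 / 243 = 442.18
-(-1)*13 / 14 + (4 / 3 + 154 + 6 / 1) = 162.26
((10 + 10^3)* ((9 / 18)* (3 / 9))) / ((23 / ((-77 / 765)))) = -7777 / 10557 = -0.74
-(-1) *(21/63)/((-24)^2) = 1/1728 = 0.00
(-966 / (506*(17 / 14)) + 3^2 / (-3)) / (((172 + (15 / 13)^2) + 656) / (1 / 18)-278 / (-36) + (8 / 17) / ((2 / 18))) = -0.00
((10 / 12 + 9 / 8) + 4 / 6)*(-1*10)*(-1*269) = 28245 / 4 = 7061.25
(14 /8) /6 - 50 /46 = -439 /552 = -0.80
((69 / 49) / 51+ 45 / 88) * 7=3.77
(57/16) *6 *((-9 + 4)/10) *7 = -1197/16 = -74.81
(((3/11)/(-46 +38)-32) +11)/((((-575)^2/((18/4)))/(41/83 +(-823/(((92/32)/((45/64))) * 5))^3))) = 112377861014517819/6017414306816000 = 18.68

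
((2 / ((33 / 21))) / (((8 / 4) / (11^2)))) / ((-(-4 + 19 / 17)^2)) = -3179 / 343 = -9.27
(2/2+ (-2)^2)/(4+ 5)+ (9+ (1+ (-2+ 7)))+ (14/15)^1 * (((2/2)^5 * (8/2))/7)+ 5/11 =8189/495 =16.54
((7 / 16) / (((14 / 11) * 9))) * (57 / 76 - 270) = -3949 / 384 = -10.28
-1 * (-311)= 311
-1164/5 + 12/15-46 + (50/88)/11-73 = -169859/484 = -350.95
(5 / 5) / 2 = 1 / 2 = 0.50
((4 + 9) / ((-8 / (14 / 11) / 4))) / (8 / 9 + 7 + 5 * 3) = -0.36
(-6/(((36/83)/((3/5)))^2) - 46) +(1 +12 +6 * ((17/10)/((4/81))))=97241/600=162.07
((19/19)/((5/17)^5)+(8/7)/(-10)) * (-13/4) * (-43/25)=5554502941/2187500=2539.20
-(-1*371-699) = 1070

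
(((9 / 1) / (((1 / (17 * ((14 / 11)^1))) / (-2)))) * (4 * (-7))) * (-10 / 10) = -119952 / 11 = -10904.73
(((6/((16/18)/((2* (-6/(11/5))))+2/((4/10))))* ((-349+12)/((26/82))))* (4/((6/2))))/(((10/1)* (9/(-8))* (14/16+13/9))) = 95503104/1417663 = 67.37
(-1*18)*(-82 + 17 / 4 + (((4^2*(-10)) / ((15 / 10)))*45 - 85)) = 178659 / 2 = 89329.50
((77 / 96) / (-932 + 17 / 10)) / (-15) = 11 / 191376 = 0.00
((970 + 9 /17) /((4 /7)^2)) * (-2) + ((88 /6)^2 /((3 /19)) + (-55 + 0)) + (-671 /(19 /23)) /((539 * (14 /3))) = -110976029945 /23930424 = -4637.45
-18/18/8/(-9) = 1/72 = 0.01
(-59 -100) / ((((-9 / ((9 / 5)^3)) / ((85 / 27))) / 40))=64872 / 5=12974.40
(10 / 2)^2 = 25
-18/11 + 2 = 4/11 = 0.36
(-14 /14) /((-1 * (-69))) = -1 /69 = -0.01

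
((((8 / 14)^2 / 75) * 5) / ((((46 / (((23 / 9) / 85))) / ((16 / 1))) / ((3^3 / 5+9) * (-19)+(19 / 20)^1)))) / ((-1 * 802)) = 12464 / 161051625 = 0.00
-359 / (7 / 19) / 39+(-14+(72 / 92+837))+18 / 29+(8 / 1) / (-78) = 48516046 / 60697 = 799.32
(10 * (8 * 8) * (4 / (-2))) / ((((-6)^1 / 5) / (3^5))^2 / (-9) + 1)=-1889568000 / 1476221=-1280.00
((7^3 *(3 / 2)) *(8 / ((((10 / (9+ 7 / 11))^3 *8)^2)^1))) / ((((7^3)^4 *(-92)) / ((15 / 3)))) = -66493083387 / 328848831304424200000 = -0.00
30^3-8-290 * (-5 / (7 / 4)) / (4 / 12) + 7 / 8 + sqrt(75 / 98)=5 * sqrt(6) / 14 + 1650801 / 56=29479.46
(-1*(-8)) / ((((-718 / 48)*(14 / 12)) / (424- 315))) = -125568 / 2513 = -49.97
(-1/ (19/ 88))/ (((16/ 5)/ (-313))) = 17215/ 38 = 453.03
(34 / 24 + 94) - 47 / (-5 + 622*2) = 472697 / 4956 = 95.38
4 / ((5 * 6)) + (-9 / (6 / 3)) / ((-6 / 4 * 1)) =47 / 15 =3.13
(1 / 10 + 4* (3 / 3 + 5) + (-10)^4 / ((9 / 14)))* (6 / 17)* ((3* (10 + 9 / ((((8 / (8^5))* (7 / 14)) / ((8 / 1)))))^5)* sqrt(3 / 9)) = 100103526392779491218128751613450656* sqrt(3) / 255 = 679938798937671136879556900000000.00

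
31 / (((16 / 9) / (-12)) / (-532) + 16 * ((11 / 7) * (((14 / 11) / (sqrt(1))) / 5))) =17955 / 3707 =4.84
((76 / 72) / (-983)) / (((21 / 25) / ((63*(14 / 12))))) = -3325 / 35388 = -0.09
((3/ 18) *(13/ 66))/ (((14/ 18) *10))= 13/ 3080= 0.00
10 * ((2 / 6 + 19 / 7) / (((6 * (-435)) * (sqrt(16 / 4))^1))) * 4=-128 / 5481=-0.02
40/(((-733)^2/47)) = 1880/537289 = 0.00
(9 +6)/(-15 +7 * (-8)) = -15/71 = -0.21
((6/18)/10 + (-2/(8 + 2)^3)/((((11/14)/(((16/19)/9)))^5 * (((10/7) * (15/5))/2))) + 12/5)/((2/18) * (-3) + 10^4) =214870525956697098941/883000132518857945748750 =0.00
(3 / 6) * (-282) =-141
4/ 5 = 0.80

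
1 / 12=0.08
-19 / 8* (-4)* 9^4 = 124659 / 2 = 62329.50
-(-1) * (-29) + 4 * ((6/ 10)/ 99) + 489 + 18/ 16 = 608717/ 1320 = 461.15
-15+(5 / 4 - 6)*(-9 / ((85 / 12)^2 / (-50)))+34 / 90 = -744202 / 13005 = -57.22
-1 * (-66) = 66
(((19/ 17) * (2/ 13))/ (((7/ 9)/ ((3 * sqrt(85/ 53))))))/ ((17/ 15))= 15390 * sqrt(4505)/ 1393847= 0.74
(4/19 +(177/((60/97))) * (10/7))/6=108793/1596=68.17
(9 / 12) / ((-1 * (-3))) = 1 / 4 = 0.25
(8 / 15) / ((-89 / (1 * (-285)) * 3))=152 / 267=0.57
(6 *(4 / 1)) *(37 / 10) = 444 / 5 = 88.80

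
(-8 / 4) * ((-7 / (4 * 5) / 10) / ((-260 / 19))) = -133 / 26000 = -0.01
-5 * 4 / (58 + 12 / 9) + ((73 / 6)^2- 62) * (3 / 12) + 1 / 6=273449 / 12816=21.34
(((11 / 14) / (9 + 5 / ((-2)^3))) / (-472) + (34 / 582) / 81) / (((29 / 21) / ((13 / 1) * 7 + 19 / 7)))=223542824 / 6304920363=0.04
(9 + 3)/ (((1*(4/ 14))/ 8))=336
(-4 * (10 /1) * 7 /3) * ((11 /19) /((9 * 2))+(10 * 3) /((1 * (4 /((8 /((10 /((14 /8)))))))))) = -504280 /513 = -983.00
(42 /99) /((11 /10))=140 /363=0.39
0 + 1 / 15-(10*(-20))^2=-599999 / 15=-39999.93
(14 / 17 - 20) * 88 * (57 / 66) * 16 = -396416 / 17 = -23318.59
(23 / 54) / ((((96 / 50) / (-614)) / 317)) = -43177.80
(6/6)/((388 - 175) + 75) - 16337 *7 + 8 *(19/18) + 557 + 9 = -10923317/96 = -113784.55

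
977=977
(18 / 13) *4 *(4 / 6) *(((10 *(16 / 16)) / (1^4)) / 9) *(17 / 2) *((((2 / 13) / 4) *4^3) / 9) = 43520 / 4563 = 9.54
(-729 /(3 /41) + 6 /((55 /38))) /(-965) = 10.32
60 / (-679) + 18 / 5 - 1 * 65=-208753 / 3395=-61.49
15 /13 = 1.15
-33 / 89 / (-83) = 33 / 7387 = 0.00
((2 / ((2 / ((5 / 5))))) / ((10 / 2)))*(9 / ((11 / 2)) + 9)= 117 / 55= 2.13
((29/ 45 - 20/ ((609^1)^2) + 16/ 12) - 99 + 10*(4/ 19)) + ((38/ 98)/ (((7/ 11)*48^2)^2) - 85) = -183209902027458931/ 1018302267064320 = -179.92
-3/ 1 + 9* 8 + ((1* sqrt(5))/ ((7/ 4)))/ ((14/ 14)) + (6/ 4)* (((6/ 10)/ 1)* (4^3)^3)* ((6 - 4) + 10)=2831225.48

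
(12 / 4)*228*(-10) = -6840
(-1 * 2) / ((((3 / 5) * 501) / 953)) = -9530 / 1503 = -6.34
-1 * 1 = -1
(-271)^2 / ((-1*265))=-73441 / 265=-277.14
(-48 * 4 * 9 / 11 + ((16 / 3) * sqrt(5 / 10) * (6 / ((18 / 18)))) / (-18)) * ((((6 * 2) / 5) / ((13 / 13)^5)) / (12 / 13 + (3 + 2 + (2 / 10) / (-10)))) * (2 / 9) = -199680 / 14069 - 8320 * sqrt(2) / 103599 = -14.31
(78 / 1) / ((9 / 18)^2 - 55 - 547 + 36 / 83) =-25896 / 199637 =-0.13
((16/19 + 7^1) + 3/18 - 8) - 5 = -569/114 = -4.99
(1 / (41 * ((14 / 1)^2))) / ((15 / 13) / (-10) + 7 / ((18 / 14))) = 117 / 5010446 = 0.00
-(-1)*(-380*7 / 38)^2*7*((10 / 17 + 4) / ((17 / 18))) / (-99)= -5350800 / 3179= -1683.17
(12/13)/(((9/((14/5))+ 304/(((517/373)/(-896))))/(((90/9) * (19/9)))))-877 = -48649189217429/55472273337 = -877.00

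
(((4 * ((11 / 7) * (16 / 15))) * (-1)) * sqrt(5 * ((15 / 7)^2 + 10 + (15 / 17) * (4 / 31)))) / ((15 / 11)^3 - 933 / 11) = 0.70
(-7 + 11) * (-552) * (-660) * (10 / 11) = 1324800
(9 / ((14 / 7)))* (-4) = -18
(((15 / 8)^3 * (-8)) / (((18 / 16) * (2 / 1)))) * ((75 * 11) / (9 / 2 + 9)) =-34375 / 24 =-1432.29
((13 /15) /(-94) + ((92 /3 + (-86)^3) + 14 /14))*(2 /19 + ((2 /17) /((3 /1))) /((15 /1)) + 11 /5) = -2005531037669 /1366290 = -1467866.29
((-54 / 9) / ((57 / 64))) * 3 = -384 / 19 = -20.21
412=412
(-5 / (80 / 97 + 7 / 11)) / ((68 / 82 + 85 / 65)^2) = -1515614815 / 2022523439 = -0.75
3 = 3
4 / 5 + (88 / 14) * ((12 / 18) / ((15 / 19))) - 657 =-205031 / 315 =-650.89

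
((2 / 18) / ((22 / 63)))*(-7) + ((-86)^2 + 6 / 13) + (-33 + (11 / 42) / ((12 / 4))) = 66318146 / 9009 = 7361.32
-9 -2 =-11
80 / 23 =3.48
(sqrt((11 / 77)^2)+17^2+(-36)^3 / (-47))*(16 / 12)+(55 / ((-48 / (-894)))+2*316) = 26573777 / 7896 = 3365.47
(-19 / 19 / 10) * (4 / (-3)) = 2 / 15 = 0.13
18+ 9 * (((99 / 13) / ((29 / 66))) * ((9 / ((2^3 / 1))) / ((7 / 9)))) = 2571651 / 10556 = 243.62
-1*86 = -86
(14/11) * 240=3360/11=305.45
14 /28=1 /2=0.50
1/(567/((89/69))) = 0.00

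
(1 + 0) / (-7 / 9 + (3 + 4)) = 9 / 56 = 0.16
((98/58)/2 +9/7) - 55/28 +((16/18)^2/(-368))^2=468566807/2818264428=0.17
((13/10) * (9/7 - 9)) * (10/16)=-351/56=-6.27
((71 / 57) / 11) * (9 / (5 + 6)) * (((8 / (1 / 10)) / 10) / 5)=1704 / 11495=0.15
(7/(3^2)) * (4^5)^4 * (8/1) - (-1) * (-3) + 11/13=800444465020676/117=6841405683937.40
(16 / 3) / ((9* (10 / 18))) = 16 / 15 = 1.07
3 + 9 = 12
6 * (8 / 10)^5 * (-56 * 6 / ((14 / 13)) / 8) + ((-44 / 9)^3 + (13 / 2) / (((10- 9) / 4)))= -381648814 / 2278125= -167.53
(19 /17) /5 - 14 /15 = -181 /255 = -0.71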